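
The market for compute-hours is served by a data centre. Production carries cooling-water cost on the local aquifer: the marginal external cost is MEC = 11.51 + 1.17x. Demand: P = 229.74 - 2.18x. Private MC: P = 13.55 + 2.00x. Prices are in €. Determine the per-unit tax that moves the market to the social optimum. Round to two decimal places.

tax = €56.27 per unit

Social marginal cost = private MC + MEC = 25.06 + 3.17x.
Set SMC = demand: 25.06 + 3.17x = 229.74 - 2.18x → x* = 38.2579.
The Pigouvian tax equals MEC at x*: 11.51 + 1.17×38.2579 = 56.2717.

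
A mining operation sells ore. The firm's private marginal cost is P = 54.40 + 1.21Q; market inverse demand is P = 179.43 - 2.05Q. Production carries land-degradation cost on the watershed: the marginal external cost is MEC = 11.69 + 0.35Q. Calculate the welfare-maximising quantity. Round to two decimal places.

Q* = 31.40

Social marginal cost = private MC + MEC = 66.09 + 1.56Q.
Set SMC = demand: 66.09 + 1.56Q = 179.43 - 2.05Q → Q* = 31.3961.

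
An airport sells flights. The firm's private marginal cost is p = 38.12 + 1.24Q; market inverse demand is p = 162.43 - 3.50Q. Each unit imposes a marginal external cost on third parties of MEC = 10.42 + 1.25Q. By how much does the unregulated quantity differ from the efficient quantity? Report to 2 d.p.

Market equilibrium (private): 38.12 + 1.24Q = 162.43 - 3.50Q → Q_m = 26.2257.
Social marginal cost = private MC + MEC = 48.54 + 2.49Q.
Set SMC = demand: 48.54 + 2.49Q = 162.43 - 3.50Q → Q* = 19.0134.
Gap = |26.2257 − 19.0134| = 7.2123.

7.21 units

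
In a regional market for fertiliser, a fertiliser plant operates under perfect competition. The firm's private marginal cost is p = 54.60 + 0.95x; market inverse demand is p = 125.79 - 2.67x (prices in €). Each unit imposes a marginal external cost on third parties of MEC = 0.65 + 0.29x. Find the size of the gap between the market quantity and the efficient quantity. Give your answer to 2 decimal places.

1.62 units

Market equilibrium (private): 54.60 + 0.95x = 125.79 - 2.67x → x_m = 19.6657.
Social marginal cost = private MC + MEC = 55.25 + 1.24x.
Set SMC = demand: 55.25 + 1.24x = 125.79 - 2.67x → x* = 18.0409.
Gap = |19.6657 − 18.0409| = 1.6248.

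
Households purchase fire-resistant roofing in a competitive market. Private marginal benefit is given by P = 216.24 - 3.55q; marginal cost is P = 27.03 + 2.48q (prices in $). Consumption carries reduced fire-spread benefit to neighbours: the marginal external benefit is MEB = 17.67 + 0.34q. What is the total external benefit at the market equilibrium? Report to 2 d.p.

Market equilibrium (private): 27.03 + 2.48q = 216.24 - 3.55q → q_m = 31.3781.
Total external benefit = ∫₀^{q_m} (17.67 + 0.34q) dq = 17.67×31.3781 + ½×0.34×31.3781² = 721.8305.

$721.83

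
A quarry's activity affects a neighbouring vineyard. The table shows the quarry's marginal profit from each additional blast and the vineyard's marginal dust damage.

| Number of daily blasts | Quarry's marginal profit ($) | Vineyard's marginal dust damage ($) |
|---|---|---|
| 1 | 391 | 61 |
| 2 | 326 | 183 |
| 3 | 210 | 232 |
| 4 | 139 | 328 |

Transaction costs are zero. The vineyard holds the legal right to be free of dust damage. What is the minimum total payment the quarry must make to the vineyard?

$244

Efficient level: marginal profit ≥ marginal dust damage through level 2, so k* = 2.
With the vineyard holding the right, the quarry must at least compensate total damage at k*: 61 + 183 = 244.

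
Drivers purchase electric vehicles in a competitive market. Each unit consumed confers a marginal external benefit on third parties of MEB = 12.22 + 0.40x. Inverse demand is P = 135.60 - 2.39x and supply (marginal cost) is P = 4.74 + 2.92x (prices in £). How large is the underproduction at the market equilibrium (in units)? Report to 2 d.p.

Market equilibrium (private): 4.74 + 2.92x = 135.60 - 2.39x → x_m = 24.6441.
Social marginal benefit = demand + MEB = 147.82 - 1.99x.
Set SMB = MC: 147.82 - 1.99x = 4.74 + 2.92x → x* = 29.1405.
Gap = |24.6441 − 29.1405| = 4.4964.

4.50 units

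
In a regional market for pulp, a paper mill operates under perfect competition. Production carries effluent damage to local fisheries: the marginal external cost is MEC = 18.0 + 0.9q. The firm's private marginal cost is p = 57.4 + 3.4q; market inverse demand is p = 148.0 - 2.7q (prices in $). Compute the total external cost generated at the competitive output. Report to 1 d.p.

Market equilibrium (private): 57.4 + 3.4q = 148.0 - 2.7q → q_m = 14.8525.
Total external cost = ∫₀^{q_m} (18.0 + 0.9q) dq = 18.0×14.8525 + ½×0.9×14.8525² = 366.6135.

$366.6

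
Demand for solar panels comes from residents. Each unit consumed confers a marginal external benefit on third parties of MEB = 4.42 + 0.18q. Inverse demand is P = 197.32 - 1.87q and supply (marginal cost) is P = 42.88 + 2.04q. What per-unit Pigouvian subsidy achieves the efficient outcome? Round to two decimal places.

subsidy = 12.09 per unit

Social marginal benefit = demand + MEB = 201.74 - 1.69q.
Set SMB = MC: 201.74 - 1.69q = 42.88 + 2.04q → q* = 42.5898.
The Pigouvian subsidy equals MEB at q*: 4.42 + 0.18×42.5898 = 12.0862.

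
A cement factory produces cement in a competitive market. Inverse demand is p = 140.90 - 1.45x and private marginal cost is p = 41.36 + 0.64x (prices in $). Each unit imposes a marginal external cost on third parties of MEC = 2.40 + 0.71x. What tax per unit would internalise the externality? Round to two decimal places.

tax = $27.03 per unit

Social marginal cost = private MC + MEC = 43.76 + 1.35x.
Set SMC = demand: 43.76 + 1.35x = 140.90 - 1.45x → x* = 34.6929.
The Pigouvian tax equals MEC at x*: 2.40 + 0.71×34.6929 = 27.0320.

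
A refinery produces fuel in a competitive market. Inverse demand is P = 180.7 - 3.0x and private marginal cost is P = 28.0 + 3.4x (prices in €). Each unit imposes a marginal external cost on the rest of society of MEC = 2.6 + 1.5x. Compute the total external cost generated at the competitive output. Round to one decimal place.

Market equilibrium (private): 28.0 + 3.4x = 180.7 - 3.0x → x_m = 23.8594.
Total external cost = ∫₀^{x_m} (2.6 + 1.5x) dx = 2.6×23.8594 + ½×1.5×23.8594² = 488.9877.

€489.0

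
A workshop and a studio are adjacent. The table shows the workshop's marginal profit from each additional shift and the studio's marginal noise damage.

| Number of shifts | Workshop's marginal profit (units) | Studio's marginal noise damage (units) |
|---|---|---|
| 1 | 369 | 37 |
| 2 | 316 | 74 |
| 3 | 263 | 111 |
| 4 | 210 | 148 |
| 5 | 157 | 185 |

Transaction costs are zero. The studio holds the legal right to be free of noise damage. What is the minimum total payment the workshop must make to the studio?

370

Efficient level: marginal profit ≥ marginal noise damage through level 4, so k* = 4.
With the studio holding the right, the workshop must at least compensate total damage at k*: 37 + 74 + 111 + 148 = 370.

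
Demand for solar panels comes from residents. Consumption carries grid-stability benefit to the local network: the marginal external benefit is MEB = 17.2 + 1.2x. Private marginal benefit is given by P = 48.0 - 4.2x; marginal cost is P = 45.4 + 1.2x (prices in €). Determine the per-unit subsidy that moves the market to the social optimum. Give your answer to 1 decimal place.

subsidy = €22.9 per unit

Social marginal benefit = demand + MEB = 65.2 - 3.0x.
Set SMB = MC: 65.2 - 3.0x = 45.4 + 1.2x → x* = 4.7143.
The Pigouvian subsidy equals MEB at x*: 17.2 + 1.2×4.7143 = 22.8572.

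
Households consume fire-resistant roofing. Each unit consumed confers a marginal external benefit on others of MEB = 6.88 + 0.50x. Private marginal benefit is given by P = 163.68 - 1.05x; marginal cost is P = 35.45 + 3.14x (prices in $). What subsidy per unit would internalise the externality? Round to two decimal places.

subsidy = $25.19 per unit

Social marginal benefit = demand + MEB = 170.56 - 0.55x.
Set SMB = MC: 170.56 - 0.55x = 35.45 + 3.14x → x* = 36.6152.
The Pigouvian subsidy equals MEB at x*: 6.88 + 0.50×36.6152 = 25.1876.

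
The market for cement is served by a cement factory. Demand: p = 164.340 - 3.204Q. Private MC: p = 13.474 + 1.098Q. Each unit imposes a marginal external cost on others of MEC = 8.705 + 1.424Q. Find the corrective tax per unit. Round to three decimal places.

tax = 44.059 per unit

Social marginal cost = private MC + MEC = 22.179 + 2.522Q.
Set SMC = demand: 22.179 + 2.522Q = 164.340 - 3.204Q → Q* = 24.8273.
The Pigouvian tax equals MEC at Q*: 8.705 + 1.424×24.8273 = 44.0591.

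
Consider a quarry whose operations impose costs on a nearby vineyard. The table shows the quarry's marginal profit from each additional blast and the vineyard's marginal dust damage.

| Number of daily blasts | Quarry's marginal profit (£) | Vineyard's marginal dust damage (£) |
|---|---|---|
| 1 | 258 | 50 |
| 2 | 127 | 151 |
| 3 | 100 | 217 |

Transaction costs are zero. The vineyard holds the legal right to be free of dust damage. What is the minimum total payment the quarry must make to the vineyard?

£50

Efficient level: marginal profit ≥ marginal dust damage through level 1, so k* = 1.
With the vineyard holding the right, the quarry must at least compensate total damage at k*: 50 = 50.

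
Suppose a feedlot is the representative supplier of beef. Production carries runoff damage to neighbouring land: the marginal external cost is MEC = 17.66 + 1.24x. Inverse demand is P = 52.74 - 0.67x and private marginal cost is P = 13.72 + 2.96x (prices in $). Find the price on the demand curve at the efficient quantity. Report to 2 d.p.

P = $49.80

Social marginal cost = private MC + MEC = 31.38 + 4.20x.
Set SMC = demand: 31.38 + 4.20x = 52.74 - 0.67x → x* = 4.3860.
Consumer price on the demand curve at x*: 52.74 − 0.67×4.3860 = 49.8014.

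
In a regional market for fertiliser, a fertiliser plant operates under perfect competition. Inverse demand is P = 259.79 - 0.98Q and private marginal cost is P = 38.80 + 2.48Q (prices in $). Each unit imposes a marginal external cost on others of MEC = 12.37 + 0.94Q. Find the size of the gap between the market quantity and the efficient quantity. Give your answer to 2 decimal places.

Market equilibrium (private): 38.80 + 2.48Q = 259.79 - 0.98Q → Q_m = 63.8699.
Social marginal cost = private MC + MEC = 51.17 + 3.42Q.
Set SMC = demand: 51.17 + 3.42Q = 259.79 - 0.98Q → Q* = 47.4136.
Gap = |63.8699 − 47.4136| = 16.4563.

16.46 units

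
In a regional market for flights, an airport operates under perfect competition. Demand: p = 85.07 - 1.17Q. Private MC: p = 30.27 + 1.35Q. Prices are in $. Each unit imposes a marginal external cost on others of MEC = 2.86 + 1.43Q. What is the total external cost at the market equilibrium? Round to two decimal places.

Market equilibrium (private): 30.27 + 1.35Q = 85.07 - 1.17Q → Q_m = 21.7460.
Total external cost = ∫₀^{Q_m} (2.86 + 1.43Q) dQ = 2.86×21.7460 + ½×1.43×21.7460² = 400.3088.

$400.31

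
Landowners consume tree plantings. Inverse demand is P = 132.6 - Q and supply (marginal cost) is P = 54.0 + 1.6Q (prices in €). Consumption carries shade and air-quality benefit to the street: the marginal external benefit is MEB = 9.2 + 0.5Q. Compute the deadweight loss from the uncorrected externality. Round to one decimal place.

Market equilibrium (private): 54.0 + 1.6Q = 132.6 - Q → Q_m = 30.2308.
Social marginal benefit = demand + MEB = 141.8 - 0.5Q.
Set SMB = MC: 141.8 - 0.5Q = 54.0 + 1.6Q → Q* = 41.8095.
Between Q* and Q_m the wedge SMB − MC runs linearly from 0 to MEB(Q_m), so the loss is a triangle.
DWL = ½ × 11.5787 × 24.3154 = 140.7704.

DWL = €140.8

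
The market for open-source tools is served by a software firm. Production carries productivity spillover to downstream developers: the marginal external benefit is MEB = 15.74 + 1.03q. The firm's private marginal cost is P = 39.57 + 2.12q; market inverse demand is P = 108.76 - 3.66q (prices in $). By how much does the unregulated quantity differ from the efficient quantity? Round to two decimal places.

5.91 units

Market equilibrium (private): 39.57 + 2.12q = 108.76 - 3.66q → q_m = 11.9706.
Social marginal cost = private MC − MEB = 23.83 + 1.09q.
Set SMC = demand: 23.83 + 1.09q = 108.76 - 3.66q → q* = 17.8800.
Gap = |11.9706 − 17.8800| = 5.9094.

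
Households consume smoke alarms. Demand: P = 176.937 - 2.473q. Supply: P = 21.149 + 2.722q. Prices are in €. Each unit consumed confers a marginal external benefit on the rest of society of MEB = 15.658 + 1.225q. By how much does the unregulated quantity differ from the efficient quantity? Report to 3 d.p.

13.197 units

Market equilibrium (private): 21.149 + 2.722q = 176.937 - 2.473q → q_m = 29.9881.
Social marginal benefit = demand + MEB = 192.595 - 1.248q.
Set SMB = MC: 192.595 - 1.248q = 21.149 + 2.722q → q* = 43.1854.
Gap = |29.9881 − 43.1854| = 13.1973.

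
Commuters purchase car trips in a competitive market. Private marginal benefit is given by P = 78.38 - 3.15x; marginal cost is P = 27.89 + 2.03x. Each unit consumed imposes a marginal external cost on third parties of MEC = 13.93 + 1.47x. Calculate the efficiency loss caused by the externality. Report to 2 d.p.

DWL = 60.04

Market equilibrium (private): 27.89 + 2.03x = 78.38 - 3.15x → x_m = 9.7471.
Social marginal benefit = demand − MEC = 64.45 - 4.62x.
Set SMB = MC: 64.45 - 4.62x = 27.89 + 2.03x → x* = 5.4977.
The welfare-loss triangle has base |x_m − x*| and height MEC(x_m) (the vertical gap between SMB and MC is zero at x* and MEC at x_m).
DWL = ½ × 4.2494 × 28.2582 = 60.0402.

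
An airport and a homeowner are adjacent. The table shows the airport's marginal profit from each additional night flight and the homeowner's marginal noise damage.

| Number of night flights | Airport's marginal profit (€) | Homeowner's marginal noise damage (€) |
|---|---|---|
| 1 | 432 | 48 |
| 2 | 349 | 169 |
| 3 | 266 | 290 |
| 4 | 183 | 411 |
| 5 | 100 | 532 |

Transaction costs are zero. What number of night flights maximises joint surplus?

Bargaining reaches the level where marginal profit last exceeds marginal noise damage.
That holds through level 2 (349 ≥ 169) but not at 3 (266 < 290).

2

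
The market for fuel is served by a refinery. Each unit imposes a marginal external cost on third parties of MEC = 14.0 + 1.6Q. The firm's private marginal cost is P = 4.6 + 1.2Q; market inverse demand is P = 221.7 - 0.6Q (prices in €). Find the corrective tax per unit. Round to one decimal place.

Social marginal cost = private MC + MEC = 18.6 + 2.8Q.
Set SMC = demand: 18.6 + 2.8Q = 221.7 - 0.6Q → Q* = 59.7353.
The Pigouvian tax equals MEC at Q*: 14.0 + 1.6×59.7353 = 109.5765.

tax = €109.6 per unit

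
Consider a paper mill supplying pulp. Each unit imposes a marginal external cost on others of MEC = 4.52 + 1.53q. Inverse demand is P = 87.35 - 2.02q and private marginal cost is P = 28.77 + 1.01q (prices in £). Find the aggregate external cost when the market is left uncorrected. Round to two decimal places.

Market equilibrium (private): 28.77 + 1.01q = 87.35 - 2.02q → q_m = 19.3333.
Total external cost = ∫₀^{q_m} (4.52 + 1.53q) dq = 4.52×19.3333 + ½×1.53×19.3333² = 373.3255.

£373.33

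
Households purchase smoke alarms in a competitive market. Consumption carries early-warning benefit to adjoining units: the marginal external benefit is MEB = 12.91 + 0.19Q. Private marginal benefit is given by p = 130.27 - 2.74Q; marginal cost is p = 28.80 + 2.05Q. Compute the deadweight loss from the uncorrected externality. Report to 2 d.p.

DWL = 31.17

Market equilibrium (private): 28.80 + 2.05Q = 130.27 - 2.74Q → Q_m = 21.1837.
Social marginal benefit = demand + MEB = 143.18 - 2.55Q.
Set SMB = MC: 143.18 - 2.55Q = 28.80 + 2.05Q → Q* = 24.8652.
Height of the DWL triangle at Q_m is SMB(Q_m) − MC(Q_m) = MEB(Q_m) = 16.9349.
DWL = ½ × 3.6815 × 16.9349 = 31.1729.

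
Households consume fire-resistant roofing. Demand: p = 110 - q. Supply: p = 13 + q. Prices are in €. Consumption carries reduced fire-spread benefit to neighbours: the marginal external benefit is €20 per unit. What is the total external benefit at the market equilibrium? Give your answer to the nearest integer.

€970

Market equilibrium (private): 13 + q = 110 - q → q_m = 48.5000.
Total external benefit = MEB × q_m = 20 × 48.5000 = 970.0000.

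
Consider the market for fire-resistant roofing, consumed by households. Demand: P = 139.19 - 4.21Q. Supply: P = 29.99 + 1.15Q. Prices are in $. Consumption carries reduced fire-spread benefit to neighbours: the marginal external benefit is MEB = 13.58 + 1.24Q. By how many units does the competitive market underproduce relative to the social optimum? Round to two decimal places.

Market equilibrium (private): 29.99 + 1.15Q = 139.19 - 4.21Q → Q_m = 20.3731.
Social marginal benefit = demand + MEB = 152.77 - 2.97Q.
Set SMB = MC: 152.77 - 2.97Q = 29.99 + 1.15Q → Q* = 29.8010.
Gap = |20.3731 − 29.8010| = 9.4279.

9.43 units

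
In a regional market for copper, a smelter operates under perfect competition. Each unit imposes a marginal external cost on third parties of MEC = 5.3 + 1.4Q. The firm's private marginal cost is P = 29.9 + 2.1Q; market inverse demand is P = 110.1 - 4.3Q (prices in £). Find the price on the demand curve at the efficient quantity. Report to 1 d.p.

Social marginal cost = private MC + MEC = 35.2 + 3.5Q.
Set SMC = demand: 35.2 + 3.5Q = 110.1 - 4.3Q → Q* = 9.6026.
Consumer price on the demand curve at Q*: 110.1 − 4.3×9.6026 = 68.8088.

P = £68.8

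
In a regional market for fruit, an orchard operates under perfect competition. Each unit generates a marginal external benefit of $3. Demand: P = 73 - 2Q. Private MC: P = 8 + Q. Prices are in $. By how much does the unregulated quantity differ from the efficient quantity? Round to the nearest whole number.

Market equilibrium (private): 8 + Q = 73 - 2Q → Q_m = 21.6667.
Social marginal cost = private MC − MEB = 5 + Q.
Set SMC = demand: 5 + Q = 73 - 2Q → Q* = 22.6667.
Gap = |21.6667 − 22.6667| = 1.0000.

1 units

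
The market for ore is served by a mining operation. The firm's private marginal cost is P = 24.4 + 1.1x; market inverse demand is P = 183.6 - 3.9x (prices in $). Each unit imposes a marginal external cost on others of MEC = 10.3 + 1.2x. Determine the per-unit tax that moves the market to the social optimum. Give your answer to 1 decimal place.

tax = $39.1 per unit

Social marginal cost = private MC + MEC = 34.7 + 2.3x.
Set SMC = demand: 34.7 + 2.3x = 183.6 - 3.9x → x* = 24.0161.
The Pigouvian tax equals MEC at x*: 10.3 + 1.2×24.0161 = 39.1193.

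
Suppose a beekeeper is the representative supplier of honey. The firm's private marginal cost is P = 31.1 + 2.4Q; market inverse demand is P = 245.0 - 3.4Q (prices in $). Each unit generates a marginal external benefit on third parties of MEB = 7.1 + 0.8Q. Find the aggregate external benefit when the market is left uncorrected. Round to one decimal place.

Market equilibrium (private): 31.1 + 2.4Q = 245.0 - 3.4Q → Q_m = 36.8793.
Total external benefit = ∫₀^{Q_m} (7.1 + 0.8Q) dQ = 7.1×36.8793 + ½×0.8×36.8793² = 805.8761.

$805.9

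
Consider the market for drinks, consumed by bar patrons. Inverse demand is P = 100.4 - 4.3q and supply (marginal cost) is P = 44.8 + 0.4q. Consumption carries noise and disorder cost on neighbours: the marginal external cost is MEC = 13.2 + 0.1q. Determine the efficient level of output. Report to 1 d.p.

Social marginal benefit = demand − MEC = 87.2 - 4.4q.
Set SMB = MC: 87.2 - 4.4q = 44.8 + 0.4q → q* = 8.8333.

q* = 8.8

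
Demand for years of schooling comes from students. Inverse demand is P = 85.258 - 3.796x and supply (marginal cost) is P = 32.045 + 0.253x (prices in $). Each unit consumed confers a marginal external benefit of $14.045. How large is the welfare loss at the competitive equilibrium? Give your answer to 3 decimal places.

DWL = $24.359

Market equilibrium (private): 32.045 + 0.253x = 85.258 - 3.796x → x_m = 13.1423.
Social marginal benefit = demand + MEB = 99.303 - 3.796x.
Set SMB = MC: 99.303 - 3.796x = 32.045 + 0.253x → x* = 16.6110.
The welfare-loss triangle has base |x_m − x*| and height MEB(x_m) (the vertical gap between SMB and MC is zero at x* and MEB at x_m).
DWL = ½ × 3.4687 × 14.0450 = 24.3589.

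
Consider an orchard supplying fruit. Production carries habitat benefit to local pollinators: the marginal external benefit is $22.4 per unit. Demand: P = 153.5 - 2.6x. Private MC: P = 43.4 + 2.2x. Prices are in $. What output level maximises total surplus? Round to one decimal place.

Social marginal cost = private MC − MEB = 21.0 + 2.2x.
Set SMC = demand: 21.0 + 2.2x = 153.5 - 2.6x → x* = 27.6042.

x* = 27.6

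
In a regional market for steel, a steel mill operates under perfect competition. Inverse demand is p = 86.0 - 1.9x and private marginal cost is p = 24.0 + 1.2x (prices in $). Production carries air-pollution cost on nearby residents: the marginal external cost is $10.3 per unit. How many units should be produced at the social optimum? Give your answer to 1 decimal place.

Social marginal cost = private MC + MEC = 34.3 + 1.2x.
Set SMC = demand: 34.3 + 1.2x = 86.0 - 1.9x → x* = 16.6774.

x* = 16.7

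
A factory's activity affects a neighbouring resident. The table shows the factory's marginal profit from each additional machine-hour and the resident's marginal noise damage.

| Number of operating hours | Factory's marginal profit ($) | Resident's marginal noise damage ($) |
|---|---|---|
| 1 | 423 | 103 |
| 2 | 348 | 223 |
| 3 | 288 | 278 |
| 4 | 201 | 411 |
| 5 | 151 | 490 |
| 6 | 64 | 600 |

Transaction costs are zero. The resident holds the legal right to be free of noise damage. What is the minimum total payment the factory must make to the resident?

Efficient level: marginal profit ≥ marginal noise damage through level 3, so k* = 3.
With the resident holding the right, the factory must at least compensate total damage at k*: 103 + 223 + 278 = 604.

$604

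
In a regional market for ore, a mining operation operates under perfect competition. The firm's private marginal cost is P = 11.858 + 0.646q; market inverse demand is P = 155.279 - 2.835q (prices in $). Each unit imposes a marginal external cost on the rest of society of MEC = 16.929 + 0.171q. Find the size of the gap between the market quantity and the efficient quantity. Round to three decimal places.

6.565 units

Market equilibrium (private): 11.858 + 0.646q = 155.279 - 2.835q → q_m = 41.2011.
Social marginal cost = private MC + MEC = 28.787 + 0.817q.
Set SMC = demand: 28.787 + 0.817q = 155.279 - 2.835q → q* = 34.6364.
Gap = |41.2011 − 34.6364| = 6.5647.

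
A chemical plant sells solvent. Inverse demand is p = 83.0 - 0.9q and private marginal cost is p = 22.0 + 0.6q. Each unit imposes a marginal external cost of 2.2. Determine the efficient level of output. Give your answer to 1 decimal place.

Social marginal cost = private MC + MEC = 24.2 + 0.6q.
Set SMC = demand: 24.2 + 0.6q = 83.0 - 0.9q → q* = 39.2000.

q* = 39.2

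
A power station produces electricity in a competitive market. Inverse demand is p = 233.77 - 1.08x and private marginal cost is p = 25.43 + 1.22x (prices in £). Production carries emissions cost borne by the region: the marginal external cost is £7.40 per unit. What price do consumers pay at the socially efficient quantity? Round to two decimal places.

Social marginal cost = private MC + MEC = 32.83 + 1.22x.
Set SMC = demand: 32.83 + 1.22x = 233.77 - 1.08x → x* = 87.3652.
Consumer price on the demand curve at x*: 233.77 − 1.08×87.3652 = 139.4156.

P = £139.42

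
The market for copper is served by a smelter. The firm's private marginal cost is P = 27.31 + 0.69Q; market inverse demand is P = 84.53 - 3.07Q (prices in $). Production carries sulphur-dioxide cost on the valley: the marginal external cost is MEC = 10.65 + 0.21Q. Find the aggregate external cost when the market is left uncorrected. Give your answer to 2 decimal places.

Market equilibrium (private): 27.31 + 0.69Q = 84.53 - 3.07Q → Q_m = 15.2181.
Total external cost = ∫₀^{Q_m} (10.65 + 0.21Q) dQ = 10.65×15.2181 + ½×0.21×15.2181² = 186.3898.

$186.39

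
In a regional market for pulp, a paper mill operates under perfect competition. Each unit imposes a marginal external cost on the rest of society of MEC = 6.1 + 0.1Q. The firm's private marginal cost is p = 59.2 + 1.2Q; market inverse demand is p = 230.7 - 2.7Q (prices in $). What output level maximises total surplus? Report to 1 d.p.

Social marginal cost = private MC + MEC = 65.3 + 1.3Q.
Set SMC = demand: 65.3 + 1.3Q = 230.7 - 2.7Q → Q* = 41.3500.

Q* = 41.4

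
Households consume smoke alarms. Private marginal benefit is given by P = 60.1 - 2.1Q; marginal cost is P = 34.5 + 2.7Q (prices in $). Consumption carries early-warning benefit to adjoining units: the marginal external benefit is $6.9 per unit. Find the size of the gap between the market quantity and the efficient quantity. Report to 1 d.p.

1.4 units

Market equilibrium (private): 34.5 + 2.7Q = 60.1 - 2.1Q → Q_m = 5.3333.
Social marginal benefit = demand + MEB = 67.0 - 2.1Q.
Set SMB = MC: 67.0 - 2.1Q = 34.5 + 2.7Q → Q* = 6.7708.
Gap = |5.3333 − 6.7708| = 1.4375.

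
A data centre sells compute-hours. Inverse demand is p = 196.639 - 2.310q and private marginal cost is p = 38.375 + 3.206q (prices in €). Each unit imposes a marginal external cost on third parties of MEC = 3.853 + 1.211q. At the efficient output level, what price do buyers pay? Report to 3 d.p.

Social marginal cost = private MC + MEC = 42.228 + 4.417q.
Set SMC = demand: 42.228 + 4.417q = 196.639 - 2.310q → q* = 22.9539.
Consumer price on the demand curve at q*: 196.639 − 2.310×22.9539 = 143.6155.

P = €143.615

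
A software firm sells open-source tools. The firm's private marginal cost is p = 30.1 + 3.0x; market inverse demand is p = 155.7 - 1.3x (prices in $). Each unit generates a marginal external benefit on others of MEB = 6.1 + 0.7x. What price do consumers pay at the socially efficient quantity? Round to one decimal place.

Social marginal cost = private MC − MEB = 24.0 + 2.3x.
Set SMC = demand: 24.0 + 2.3x = 155.7 - 1.3x → x* = 36.5833.
Consumer price on the demand curve at x*: 155.7 − 1.3×36.5833 = 108.1417.

P = $108.1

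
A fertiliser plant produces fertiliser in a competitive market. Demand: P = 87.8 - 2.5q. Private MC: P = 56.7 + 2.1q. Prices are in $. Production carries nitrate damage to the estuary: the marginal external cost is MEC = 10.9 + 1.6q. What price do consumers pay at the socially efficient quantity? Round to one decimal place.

Social marginal cost = private MC + MEC = 67.6 + 3.7q.
Set SMC = demand: 67.6 + 3.7q = 87.8 - 2.5q → q* = 3.2581.
Consumer price on the demand curve at q*: 87.8 − 2.5×3.2581 = 79.6548.

P = $79.7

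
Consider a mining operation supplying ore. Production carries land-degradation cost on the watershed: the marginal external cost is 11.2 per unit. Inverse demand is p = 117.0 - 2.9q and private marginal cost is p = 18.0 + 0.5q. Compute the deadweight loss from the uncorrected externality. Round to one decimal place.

DWL = 18.4

Market equilibrium (private): 18.0 + 0.5q = 117.0 - 2.9q → q_m = 29.1176.
Social marginal cost = private MC + MEC = 29.2 + 0.5q.
Set SMC = demand: 29.2 + 0.5q = 117.0 - 2.9q → q* = 25.8235.
The loss is the area between SMC and demand from q* to q_m; with linear curves that's a triangle of height MEC(q_m).
DWL = ½ × 3.2941 × 11.2000 = 18.4470.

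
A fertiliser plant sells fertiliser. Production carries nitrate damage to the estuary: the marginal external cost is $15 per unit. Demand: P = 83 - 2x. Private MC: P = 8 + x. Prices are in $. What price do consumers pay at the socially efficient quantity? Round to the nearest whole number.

Social marginal cost = private MC + MEC = 23 + x.
Set SMC = demand: 23 + x = 83 - 2x → x* = 20.0000.
Consumer price on the demand curve at x*: 83 − 2×20.0000 = 43.0000.

P = $43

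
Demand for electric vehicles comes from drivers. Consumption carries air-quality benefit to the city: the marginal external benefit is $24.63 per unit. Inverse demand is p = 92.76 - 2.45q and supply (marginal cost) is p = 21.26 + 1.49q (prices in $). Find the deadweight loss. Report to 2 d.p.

DWL = $76.98

Market equilibrium (private): 21.26 + 1.49q = 92.76 - 2.45q → q_m = 18.1472.
Social marginal benefit = demand + MEB = 117.39 - 2.45q.
Set SMB = MC: 117.39 - 2.45q = 21.26 + 1.49q → q* = 24.3985.
The loss is the area between SMB and MC from q* to q_m; with linear curves that's a triangle of height MEB(q_m).
DWL = ½ × 6.2513 × 24.6300 = 76.9848.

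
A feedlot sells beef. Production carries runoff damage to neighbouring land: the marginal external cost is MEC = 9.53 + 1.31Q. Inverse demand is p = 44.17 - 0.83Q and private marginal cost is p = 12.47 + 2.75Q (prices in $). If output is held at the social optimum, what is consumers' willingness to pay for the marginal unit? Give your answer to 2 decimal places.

Social marginal cost = private MC + MEC = 22.00 + 4.06Q.
Set SMC = demand: 22.00 + 4.06Q = 44.17 - 0.83Q → Q* = 4.5337.
Consumer price on the demand curve at Q*: 44.17 − 0.83×4.5337 = 40.4070.

P = $40.41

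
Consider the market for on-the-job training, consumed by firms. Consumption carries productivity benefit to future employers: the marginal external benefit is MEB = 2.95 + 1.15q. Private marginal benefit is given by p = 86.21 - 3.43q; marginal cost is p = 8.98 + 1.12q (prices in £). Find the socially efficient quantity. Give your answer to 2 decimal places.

q* = 23.58

Social marginal benefit = demand + MEB = 89.16 - 2.28q.
Set SMB = MC: 89.16 - 2.28q = 8.98 + 1.12q → q* = 23.5824.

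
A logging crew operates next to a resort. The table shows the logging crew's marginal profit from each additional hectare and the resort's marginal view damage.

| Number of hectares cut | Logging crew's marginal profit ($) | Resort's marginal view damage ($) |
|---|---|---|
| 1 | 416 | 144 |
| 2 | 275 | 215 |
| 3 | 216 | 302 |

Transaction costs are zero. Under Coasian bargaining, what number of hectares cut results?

Bargaining reaches the level where marginal profit last exceeds marginal view damage.
That holds through level 2 (275 ≥ 215) but not at 3 (216 < 302).

2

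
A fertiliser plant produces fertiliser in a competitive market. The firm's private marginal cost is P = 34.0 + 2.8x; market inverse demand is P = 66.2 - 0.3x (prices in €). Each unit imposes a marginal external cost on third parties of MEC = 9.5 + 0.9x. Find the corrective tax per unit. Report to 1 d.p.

Social marginal cost = private MC + MEC = 43.5 + 3.7x.
Set SMC = demand: 43.5 + 3.7x = 66.2 - 0.3x → x* = 5.6750.
The Pigouvian tax equals MEC at x*: 9.5 + 0.9×5.6750 = 14.6075.

tax = €14.6 per unit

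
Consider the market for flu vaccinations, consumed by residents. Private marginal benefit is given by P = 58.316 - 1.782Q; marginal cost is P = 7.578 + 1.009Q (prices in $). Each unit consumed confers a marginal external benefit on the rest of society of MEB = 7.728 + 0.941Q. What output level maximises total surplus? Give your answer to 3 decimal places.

Social marginal benefit = demand + MEB = 66.044 - 0.841Q.
Set SMB = MC: 66.044 - 0.841Q = 7.578 + 1.009Q → Q* = 31.6032.

Q* = 31.603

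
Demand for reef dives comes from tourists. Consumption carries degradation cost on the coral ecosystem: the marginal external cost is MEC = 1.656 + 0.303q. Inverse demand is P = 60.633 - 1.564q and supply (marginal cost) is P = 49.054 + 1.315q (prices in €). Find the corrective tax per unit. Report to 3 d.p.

tax = €2.601 per unit

Social marginal benefit = demand − MEC = 58.977 - 1.867q.
Set SMB = MC: 58.977 - 1.867q = 49.054 + 1.315q → q* = 3.1185.
The Pigouvian tax equals MEC at q*: 1.656 + 0.303×3.1185 = 2.6009.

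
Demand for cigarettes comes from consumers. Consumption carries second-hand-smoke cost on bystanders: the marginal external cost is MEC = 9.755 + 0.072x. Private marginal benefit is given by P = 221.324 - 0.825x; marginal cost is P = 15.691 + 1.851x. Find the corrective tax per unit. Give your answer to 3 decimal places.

Social marginal benefit = demand − MEC = 211.569 - 0.897x.
Set SMB = MC: 211.569 - 0.897x = 15.691 + 1.851x → x* = 71.2802.
The Pigouvian tax equals MEC at x*: 9.755 + 0.072×71.2802 = 14.8872.

tax = 14.887 per unit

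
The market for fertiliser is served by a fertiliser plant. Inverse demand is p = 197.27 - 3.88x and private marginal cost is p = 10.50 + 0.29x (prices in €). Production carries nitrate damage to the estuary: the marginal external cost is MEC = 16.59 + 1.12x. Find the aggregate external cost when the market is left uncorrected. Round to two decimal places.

Market equilibrium (private): 10.50 + 0.29x = 197.27 - 3.88x → x_m = 44.7890.
Total external cost = ∫₀^{x_m} (16.59 + 1.12x) dx = 16.59×44.7890 + ½×1.12×44.7890² = 1866.4400.

€1866.44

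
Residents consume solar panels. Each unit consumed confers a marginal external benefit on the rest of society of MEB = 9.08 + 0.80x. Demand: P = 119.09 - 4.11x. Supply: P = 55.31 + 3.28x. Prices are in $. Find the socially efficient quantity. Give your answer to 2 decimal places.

x* = 11.06

Social marginal benefit = demand + MEB = 128.17 - 3.31x.
Set SMB = MC: 128.17 - 3.31x = 55.31 + 3.28x → x* = 11.0561.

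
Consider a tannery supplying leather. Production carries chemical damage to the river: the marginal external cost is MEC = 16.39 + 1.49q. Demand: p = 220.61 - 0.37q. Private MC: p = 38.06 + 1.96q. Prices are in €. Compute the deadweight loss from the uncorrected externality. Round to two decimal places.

DWL = €2319.77

Market equilibrium (private): 38.06 + 1.96q = 220.61 - 0.37q → q_m = 78.3476.
Social marginal cost = private MC + MEC = 54.45 + 3.45q.
Set SMC = demand: 54.45 + 3.45q = 220.61 - 0.37q → q* = 43.4974.
Between q* and q_m the wedge SMC − demand runs linearly from 0 to MEC(q_m), so the loss is a triangle.
DWL = ½ × 34.8502 × 133.1280 = 2319.7687.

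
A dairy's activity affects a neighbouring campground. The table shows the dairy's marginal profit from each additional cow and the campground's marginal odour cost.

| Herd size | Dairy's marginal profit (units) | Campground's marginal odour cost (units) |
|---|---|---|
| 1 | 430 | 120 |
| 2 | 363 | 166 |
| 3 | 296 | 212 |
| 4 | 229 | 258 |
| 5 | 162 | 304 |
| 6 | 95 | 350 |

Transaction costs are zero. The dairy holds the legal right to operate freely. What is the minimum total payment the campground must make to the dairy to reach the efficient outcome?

486

Left alone the dairy would choose level 6 (marginal profit stays positive).
Efficient level: k* = 3 (marginal profit ≥ marginal odour cost through 3).
The campground must at least cover the dairy's forgone profit from cutting 6→3: 229 + 162 + 95 = 486.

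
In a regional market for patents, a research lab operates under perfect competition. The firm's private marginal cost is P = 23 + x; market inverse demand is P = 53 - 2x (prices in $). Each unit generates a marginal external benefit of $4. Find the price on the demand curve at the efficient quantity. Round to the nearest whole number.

Social marginal cost = private MC − MEB = 19 + x.
Set SMC = demand: 19 + x = 53 - 2x → x* = 11.3333.
Consumer price on the demand curve at x*: 53 − 2×11.3333 = 30.3334.

P = $30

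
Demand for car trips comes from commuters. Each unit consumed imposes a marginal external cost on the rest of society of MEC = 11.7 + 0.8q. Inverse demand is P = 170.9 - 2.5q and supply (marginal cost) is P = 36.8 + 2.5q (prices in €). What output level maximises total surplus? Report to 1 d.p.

Social marginal benefit = demand − MEC = 159.2 - 3.3q.
Set SMB = MC: 159.2 - 3.3q = 36.8 + 2.5q → q* = 21.1034.

q* = 21.1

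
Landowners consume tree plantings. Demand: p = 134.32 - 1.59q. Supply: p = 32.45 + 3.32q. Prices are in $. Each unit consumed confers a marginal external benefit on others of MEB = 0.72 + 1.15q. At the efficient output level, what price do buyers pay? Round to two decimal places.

P = $90.94

Social marginal benefit = demand + MEB = 135.04 - 0.44q.
Set SMB = MC: 135.04 - 0.44q = 32.45 + 3.32q → q* = 27.2846.
Consumer price on the demand curve at q*: 134.32 − 1.59×27.2846 = 90.9375.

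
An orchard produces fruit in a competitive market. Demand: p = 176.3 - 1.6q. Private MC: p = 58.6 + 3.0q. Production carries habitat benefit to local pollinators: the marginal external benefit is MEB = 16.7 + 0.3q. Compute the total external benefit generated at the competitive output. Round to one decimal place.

525.5

Market equilibrium (private): 58.6 + 3.0q = 176.3 - 1.6q → q_m = 25.5870.
Total external benefit = ∫₀^{q_m} (16.7 + 0.3q) dq = 16.7×25.5870 + ½×0.3×25.5870² = 525.5071.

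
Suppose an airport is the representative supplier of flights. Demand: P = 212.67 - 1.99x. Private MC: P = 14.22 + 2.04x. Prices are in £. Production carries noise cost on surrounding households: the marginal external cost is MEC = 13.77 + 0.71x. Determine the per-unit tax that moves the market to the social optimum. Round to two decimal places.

Social marginal cost = private MC + MEC = 27.99 + 2.75x.
Set SMC = demand: 27.99 + 2.75x = 212.67 - 1.99x → x* = 38.9620.
The Pigouvian tax equals MEC at x*: 13.77 + 0.71×38.9620 = 41.4330.

tax = £41.43 per unit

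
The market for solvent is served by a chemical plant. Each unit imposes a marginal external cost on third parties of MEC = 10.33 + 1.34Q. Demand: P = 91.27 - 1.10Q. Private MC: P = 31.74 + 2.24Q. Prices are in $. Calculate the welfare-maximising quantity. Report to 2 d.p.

Social marginal cost = private MC + MEC = 42.07 + 3.58Q.
Set SMC = demand: 42.07 + 3.58Q = 91.27 - 1.10Q → Q* = 10.5128.

Q* = 10.51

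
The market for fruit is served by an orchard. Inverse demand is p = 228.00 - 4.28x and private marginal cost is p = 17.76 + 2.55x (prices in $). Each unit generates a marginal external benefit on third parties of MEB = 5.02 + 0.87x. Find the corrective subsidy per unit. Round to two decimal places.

Social marginal cost = private MC − MEB = 12.74 + 1.68x.
Set SMC = demand: 12.74 + 1.68x = 228.00 - 4.28x → x* = 36.1174.
The Pigouvian subsidy equals MEB at x*: 5.02 + 0.87×36.1174 = 36.4421.

subsidy = $36.44 per unit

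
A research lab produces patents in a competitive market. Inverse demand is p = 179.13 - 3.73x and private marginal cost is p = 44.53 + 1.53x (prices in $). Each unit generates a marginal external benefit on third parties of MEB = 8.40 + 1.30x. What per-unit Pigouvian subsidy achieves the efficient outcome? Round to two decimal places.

Social marginal cost = private MC − MEB = 36.13 + 0.23x.
Set SMC = demand: 36.13 + 0.23x = 179.13 - 3.73x → x* = 36.1111.
The Pigouvian subsidy equals MEB at x*: 8.40 + 1.30×36.1111 = 55.3444.

subsidy = $55.34 per unit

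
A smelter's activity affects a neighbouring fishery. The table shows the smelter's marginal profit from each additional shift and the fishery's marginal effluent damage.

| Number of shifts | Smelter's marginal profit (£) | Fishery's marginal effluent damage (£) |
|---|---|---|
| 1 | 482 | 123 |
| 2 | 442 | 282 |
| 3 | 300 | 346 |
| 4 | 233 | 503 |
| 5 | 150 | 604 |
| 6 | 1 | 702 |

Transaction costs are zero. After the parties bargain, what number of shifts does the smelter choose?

Bargaining reaches the level where marginal profit last exceeds marginal effluent damage.
That holds through level 2 (442 ≥ 282) but not at 3 (300 < 346).

2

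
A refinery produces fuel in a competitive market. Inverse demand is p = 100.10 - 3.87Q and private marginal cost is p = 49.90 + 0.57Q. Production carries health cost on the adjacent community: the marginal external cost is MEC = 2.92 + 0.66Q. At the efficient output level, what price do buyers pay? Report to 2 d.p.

Social marginal cost = private MC + MEC = 52.82 + 1.23Q.
Set SMC = demand: 52.82 + 1.23Q = 100.10 - 3.87Q → Q* = 9.2706.
Consumer price on the demand curve at Q*: 100.10 − 3.87×9.2706 = 64.2228.

P = 64.22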